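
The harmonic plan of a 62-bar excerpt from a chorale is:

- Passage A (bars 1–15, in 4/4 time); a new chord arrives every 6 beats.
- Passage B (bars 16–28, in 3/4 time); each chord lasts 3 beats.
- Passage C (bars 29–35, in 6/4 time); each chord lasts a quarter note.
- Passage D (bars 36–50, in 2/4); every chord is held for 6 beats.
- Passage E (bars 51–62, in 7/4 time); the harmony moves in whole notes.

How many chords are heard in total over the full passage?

A: 15·4 = 60 beats, 60/6 = 10 chords.
B: 13·3 = 39 beats, 39/3 = 13 chords.
C: 7·6 = 42 beats, 42/1 = 42 chords.
D: 15·2 = 30 beats, 30/6 = 5 chords.
E: 12·7 = 84 beats, 84/4 = 21 chords.
Total: 10 + 13 + 42 + 5 + 21 = 91.

91 chords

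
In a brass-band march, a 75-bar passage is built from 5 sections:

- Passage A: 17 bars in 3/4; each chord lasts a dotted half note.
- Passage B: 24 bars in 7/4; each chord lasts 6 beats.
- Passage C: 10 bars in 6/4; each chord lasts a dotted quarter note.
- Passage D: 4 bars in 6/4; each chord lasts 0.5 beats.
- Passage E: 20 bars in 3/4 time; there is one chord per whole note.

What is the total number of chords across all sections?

A: 17·3 = 51 beats, 51/3 = 17 chords.
B: 24·7 = 168 beats, 168/6 = 28 chords.
C: 10·6 = 60 beats, 60/1.5 = 40 chords.
D: 4·6 = 24 beats, 24/0.5 = 48 chords.
E: 20·3 = 60 beats, 60/4 = 15 chords.
Total: 17 + 28 + 40 + 48 + 15 = 148.

148 chords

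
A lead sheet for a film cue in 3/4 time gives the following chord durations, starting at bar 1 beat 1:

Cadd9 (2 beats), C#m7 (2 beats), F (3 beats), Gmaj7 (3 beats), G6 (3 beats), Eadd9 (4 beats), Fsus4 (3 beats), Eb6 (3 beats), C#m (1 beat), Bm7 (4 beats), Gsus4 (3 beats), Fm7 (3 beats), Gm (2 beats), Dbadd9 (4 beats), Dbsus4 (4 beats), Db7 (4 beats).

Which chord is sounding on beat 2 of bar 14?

Dbsus4

Beat 2 of bar 14 is beat (14−1)×3 + 2 = 41 overall.
Running totals: Cadd9 ends at 2, C#m7 ends at 4, F ends at 7, Gmaj7 ends at 10, G6 ends at 13, Eadd9 ends at 17, Fsus4 ends at 20, Eb6 ends at 23, C#m ends at 24, Bm7 ends at 28, Gsus4 ends at 31, Fm7 ends at 34, Gm ends at 36, Dbadd9 ends at 40, Dbsus4 ends at 44.
Beat 41 falls within Dbsus4.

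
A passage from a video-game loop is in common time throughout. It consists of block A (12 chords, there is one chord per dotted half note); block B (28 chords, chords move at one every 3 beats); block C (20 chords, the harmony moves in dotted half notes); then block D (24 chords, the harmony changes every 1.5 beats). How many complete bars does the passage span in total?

54 bars

A: 12 × 3 = 36 beats = 9 bars.
B: 28 × 3 = 84 beats = 21 bars.
C: 20 × 3 = 60 beats = 15 bars.
D: 24 × 1.5 = 36 beats = 9 bars.
Total: 9 + 21 + 15 + 9 = 54 bars.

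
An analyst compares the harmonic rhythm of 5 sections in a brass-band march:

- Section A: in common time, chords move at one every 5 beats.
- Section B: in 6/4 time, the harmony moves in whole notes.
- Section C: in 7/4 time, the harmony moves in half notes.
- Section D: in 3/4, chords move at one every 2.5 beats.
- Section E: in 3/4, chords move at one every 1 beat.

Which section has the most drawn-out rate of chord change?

Section A

A: each chord is 5 beats in 4/4, so 0.8 per bar.
B: each chord is 4 beats in 6/4, so 1.5 per bar.
C: each chord is 2 beats in 7/4, so 3.5 per bar.
D: each chord is 2.5 beats in 3/4, so 1.2 per bar.
E: each chord is 1 beat in 3/4, so 3 per bar.
Slowest is A at 0.8 chords/bar.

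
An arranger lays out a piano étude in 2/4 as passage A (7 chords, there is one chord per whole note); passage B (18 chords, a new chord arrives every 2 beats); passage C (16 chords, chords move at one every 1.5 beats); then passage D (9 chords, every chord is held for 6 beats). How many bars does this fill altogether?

71 bars

A: 7 × 4 = 28 beats = 14 bars.
B: 18 × 2 = 36 beats = 18 bars.
C: 16 × 1.5 = 24 beats = 12 bars.
D: 9 × 6 = 54 beats = 27 bars.
Total: 14 + 18 + 12 + 27 = 71 bars.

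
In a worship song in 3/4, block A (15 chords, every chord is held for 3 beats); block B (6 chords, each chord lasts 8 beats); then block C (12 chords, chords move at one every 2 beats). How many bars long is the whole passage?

39 bars

A: 15 × 3 = 45 beats = 15 bars.
B: 6 × 8 = 48 beats = 16 bars.
C: 12 × 2 = 24 beats = 8 bars.
Total: 15 + 16 + 8 = 39 bars.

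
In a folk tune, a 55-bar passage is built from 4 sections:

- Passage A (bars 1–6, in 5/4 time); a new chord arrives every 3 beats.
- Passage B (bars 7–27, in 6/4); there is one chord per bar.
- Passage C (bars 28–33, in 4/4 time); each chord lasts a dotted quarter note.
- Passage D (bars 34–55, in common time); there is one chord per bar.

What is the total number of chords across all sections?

A has 30 beats and chords last 3 each, so 10 chords.
B has 126 beats and chords last 6 each, so 21 chords.
C has 24 beats and chords last 1.5 each, so 16 chords.
D has 88 beats and chords last 4 each, so 22 chords.
Total: 10 + 21 + 16 + 22 = 69.

69 chords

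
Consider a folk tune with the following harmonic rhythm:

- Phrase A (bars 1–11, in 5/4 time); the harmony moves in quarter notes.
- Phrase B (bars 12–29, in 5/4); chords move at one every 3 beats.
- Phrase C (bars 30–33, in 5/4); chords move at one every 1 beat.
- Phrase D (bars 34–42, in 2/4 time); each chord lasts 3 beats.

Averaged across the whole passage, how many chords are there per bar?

37/14 chords per bar

A: 11 bars of 5 beats is 55 beats; at 1 beat each that's 55 chords.
B: 18 bars of 5 beats is 90 beats; at 3 beats each that's 30 chords.
C: 4 bars of 5 beats is 20 beats; at 1 beat each that's 20 chords.
D: 9 bars of 2 beats is 18 beats; at 3 beats each that's 6 chords.
Overall: 111 chords over 42 bars → 111/42 = 37/14 chords per bar.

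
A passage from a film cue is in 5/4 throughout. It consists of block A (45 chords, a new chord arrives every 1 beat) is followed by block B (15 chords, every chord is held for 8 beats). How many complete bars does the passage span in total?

33 bars

A: 45 × 1 = 45 beats = 9 bars.
B: 15 × 8 = 120 beats = 24 bars.
Total: 9 + 24 = 33 bars.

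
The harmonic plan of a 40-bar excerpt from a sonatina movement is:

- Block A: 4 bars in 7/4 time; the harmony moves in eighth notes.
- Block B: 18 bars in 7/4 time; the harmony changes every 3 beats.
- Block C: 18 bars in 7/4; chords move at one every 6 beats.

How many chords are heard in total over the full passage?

A: 4·7 = 28 beats, 28/0.5 = 56 chords.
B: 18·7 = 126 beats, 126/3 = 42 chords.
C: 18·7 = 126 beats, 126/6 = 21 chords.
Total: 56 + 42 + 21 = 119.

119 chords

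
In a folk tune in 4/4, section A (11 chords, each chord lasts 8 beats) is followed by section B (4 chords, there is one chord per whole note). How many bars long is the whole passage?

26 bars

A: 11 × 8 = 88 beats = 22 bars.
B: 4 × 4 = 16 beats = 4 bars.
Total: 22 + 4 = 26 bars.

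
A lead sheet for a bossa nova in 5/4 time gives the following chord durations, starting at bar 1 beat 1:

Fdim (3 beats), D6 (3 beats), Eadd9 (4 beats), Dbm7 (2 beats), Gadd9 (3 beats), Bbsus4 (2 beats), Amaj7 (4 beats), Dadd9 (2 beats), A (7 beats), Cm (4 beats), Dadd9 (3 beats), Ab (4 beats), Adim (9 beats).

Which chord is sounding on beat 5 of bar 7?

Dadd9

Beat 5 of bar 7 is beat (7−1)×5 + 5 = 35 overall.
Running totals: Fdim ends at 3, D6 ends at 6, Eadd9 ends at 10, Dbm7 ends at 12, Gadd9 ends at 15, Bbsus4 ends at 17, Amaj7 ends at 21, Dadd9 ends at 23, A ends at 30, Cm ends at 34, Dadd9 ends at 37.
Beat 35 falls within Dadd9.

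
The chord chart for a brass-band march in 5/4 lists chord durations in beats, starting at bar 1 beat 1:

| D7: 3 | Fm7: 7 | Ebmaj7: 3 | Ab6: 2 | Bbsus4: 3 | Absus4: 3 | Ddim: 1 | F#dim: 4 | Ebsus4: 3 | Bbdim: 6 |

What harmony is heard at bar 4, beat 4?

Beat 4 of bar 4 is beat (4−1)×5 + 4 = 19 overall.
Running totals: D7 ends at 3, Fm7 ends at 10, Ebmaj7 ends at 13, Ab6 ends at 15, Bbsus4 ends at 18, Absus4 ends at 21.
Beat 19 falls within Absus4.

Absus4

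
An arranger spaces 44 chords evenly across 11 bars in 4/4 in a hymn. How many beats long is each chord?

1 beat

11 bars × 4 beats/bar = 44 beats total.
44 beats ÷ 44 chords = 1 beats per chord.
(That is a quarter note.)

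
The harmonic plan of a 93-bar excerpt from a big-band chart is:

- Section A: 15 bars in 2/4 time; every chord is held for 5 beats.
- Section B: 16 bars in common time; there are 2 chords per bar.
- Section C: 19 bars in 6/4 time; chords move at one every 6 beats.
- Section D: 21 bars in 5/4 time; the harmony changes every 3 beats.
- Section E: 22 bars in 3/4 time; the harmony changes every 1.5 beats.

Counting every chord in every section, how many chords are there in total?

136 chords

A: 15·2 = 30 beats, 30/5 = 6 chords.
B: 16·4 = 64 beats, 64/2 = 32 chords.
C: 19·6 = 114 beats, 114/6 = 19 chords.
D: 21·5 = 105 beats, 105/3 = 35 chords.
E: 22·3 = 66 beats, 66/1.5 = 44 chords.
Total: 6 + 32 + 19 + 35 + 44 = 136.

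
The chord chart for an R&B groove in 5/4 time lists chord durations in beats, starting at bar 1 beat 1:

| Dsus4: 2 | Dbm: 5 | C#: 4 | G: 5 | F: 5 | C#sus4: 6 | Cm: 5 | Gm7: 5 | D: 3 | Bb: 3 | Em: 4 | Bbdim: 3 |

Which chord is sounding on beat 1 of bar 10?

Beat 1 of bar 10 is beat (10−1)×5 + 1 = 46 overall.
Running totals: Dsus4 ends at 2, Dbm ends at 7, C# ends at 11, G ends at 16, F ends at 21, C#sus4 ends at 27, Cm ends at 32, Gm7 ends at 37, D ends at 40, Bb ends at 43, Em ends at 47.
Beat 46 falls within Em.

Em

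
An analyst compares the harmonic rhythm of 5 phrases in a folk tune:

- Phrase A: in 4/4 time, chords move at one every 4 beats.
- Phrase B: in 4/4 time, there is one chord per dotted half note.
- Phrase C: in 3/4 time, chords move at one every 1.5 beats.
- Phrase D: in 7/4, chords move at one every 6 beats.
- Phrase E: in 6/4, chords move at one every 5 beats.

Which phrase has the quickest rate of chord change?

A: 4 beats/bar ÷ 4 beats/chord = 1 chord/bar.
B: 4 beats/bar ÷ 3 beats/chord = 4/3 chords/bar.
C: 3 beats/bar ÷ 1.5 beats/chord = 2 chords/bar.
D: 7 beats/bar ÷ 6 beats/chord = 7/6 chords/bar.
E: 6 beats/bar ÷ 5 beats/chord = 1.2 chords/bar.
Fastest is C at 2 chords/bar.

Phrase C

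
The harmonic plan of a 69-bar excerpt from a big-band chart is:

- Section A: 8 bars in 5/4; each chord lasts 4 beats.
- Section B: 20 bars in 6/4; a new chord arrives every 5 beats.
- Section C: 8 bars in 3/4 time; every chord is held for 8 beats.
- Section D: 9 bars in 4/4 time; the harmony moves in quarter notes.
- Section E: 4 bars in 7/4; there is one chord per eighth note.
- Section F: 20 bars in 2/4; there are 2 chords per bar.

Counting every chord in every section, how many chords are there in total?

A: 8 bars × 5 beats = 40 beats; 4 beats/chord → 10 chords.
B: 20 bars × 6 beats = 120 beats; 5 beats/chord → 24 chords.
C: 8 bars × 3 beats = 24 beats; 8 beats/chord → 3 chords.
D: 9 bars × 4 beats = 36 beats; 1 beat/chord → 36 chords.
E: 4 bars × 7 beats = 28 beats; 0.5 beats/chord → 56 chords.
F: 20 bars × 2 beats = 40 beats; 1 beat/chord → 40 chords.
Total: 10 + 24 + 3 + 36 + 56 + 40 = 169.

169 chords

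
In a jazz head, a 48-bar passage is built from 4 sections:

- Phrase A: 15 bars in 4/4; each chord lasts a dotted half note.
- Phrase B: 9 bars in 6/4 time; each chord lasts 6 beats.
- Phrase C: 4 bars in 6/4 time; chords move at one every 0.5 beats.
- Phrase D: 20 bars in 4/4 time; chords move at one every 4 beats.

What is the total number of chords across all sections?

A has 60 beats and chords last 3 each, so 20 chords.
B has 54 beats and chords last 6 each, so 9 chords.
C has 24 beats and chords last 0.5 each, so 48 chords.
D has 80 beats and chords last 4 each, so 20 chords.
Total: 20 + 9 + 48 + 20 = 97.

97 chords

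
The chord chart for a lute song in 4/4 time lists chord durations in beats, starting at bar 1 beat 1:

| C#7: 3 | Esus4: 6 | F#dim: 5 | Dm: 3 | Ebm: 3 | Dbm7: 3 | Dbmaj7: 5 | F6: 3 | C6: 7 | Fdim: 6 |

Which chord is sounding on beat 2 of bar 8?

Beat 2 of bar 8 is beat (8−1)×4 + 2 = 30 overall.
Running totals: C#7 ends at 3, Esus4 ends at 9, F#dim ends at 14, Dm ends at 17, Ebm ends at 20, Dbm7 ends at 23, Dbmaj7 ends at 28, F6 ends at 31.
Beat 30 falls within F6.

F6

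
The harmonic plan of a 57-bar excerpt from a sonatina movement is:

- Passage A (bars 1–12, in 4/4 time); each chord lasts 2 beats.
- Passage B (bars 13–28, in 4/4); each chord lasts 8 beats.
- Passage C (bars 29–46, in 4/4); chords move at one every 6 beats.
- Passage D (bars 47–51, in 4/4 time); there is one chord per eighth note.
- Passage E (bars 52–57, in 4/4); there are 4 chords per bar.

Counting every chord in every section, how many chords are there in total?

108 chords

A has 48 beats and chords last 2 each, so 24 chords.
B has 64 beats and chords last 8 each, so 8 chords.
C has 72 beats and chords last 6 each, so 12 chords.
D has 20 beats and chords last 0.5 each, so 40 chords.
E has 24 beats and chords last 1 each, so 24 chords.
Total: 24 + 8 + 12 + 40 + 24 = 108.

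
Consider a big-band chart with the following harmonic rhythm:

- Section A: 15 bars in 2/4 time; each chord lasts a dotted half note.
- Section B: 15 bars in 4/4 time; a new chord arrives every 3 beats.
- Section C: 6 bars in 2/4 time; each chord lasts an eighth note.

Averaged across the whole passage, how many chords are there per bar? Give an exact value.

A: 15 bars of 2 beats is 30 beats; at 3 beats each that's 10 chords.
B: 15 bars of 4 beats is 60 beats; at 3 beats each that's 20 chords.
C: 6 bars of 2 beats is 12 beats; at 0.5 beats each that's 24 chords.
Overall: 54 chords over 36 bars → 54/36 = 1.5 chords per bar.

1.5 chords per bar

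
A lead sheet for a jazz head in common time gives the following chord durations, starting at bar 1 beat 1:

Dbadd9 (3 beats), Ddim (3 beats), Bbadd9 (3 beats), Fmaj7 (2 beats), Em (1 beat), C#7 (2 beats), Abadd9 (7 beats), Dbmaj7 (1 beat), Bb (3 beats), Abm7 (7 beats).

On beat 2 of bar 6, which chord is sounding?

Dbmaj7

Beat 2 of bar 6 is beat (6−1)×4 + 2 = 22 overall.
Running totals: Dbadd9 ends at 3, Ddim ends at 6, Bbadd9 ends at 9, Fmaj7 ends at 11, Em ends at 12, C#7 ends at 14, Abadd9 ends at 21, Dbmaj7 ends at 22.
Beat 22 falls within Dbmaj7.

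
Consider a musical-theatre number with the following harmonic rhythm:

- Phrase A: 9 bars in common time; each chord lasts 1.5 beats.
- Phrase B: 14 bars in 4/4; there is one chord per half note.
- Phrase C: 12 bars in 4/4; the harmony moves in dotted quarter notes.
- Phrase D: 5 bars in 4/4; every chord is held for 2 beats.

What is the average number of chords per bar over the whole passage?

2.35 chords per bar

A: 9 × 4 = 36 beats ÷ 1.5 = 24 chords.
B: 14 × 4 = 56 beats ÷ 2 = 28 chords.
C: 12 × 4 = 48 beats ÷ 1.5 = 32 chords.
D: 5 × 4 = 20 beats ÷ 2 = 10 chords.
Overall: 94 chords over 40 bars → 94/40 = 2.35 chords per bar.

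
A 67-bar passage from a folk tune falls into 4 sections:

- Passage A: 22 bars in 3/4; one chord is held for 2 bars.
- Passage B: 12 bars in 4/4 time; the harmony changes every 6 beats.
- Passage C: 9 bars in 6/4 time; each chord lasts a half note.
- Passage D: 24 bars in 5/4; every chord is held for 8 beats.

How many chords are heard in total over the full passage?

61 chords

A has 66 beats and chords last 6 each, so 11 chords.
B has 48 beats and chords last 6 each, so 8 chords.
C has 54 beats and chords last 2 each, so 27 chords.
D has 120 beats and chords last 8 each, so 15 chords.
Total: 11 + 8 + 27 + 15 = 61.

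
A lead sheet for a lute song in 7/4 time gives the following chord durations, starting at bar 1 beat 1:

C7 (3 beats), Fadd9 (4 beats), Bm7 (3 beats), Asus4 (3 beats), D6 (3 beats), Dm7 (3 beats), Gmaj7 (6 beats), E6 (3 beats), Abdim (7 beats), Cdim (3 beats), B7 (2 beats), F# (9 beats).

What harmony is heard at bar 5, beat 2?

Beat 2 of bar 5 is beat (5−1)×7 + 2 = 30 overall.
Running totals: C7 ends at 3, Fadd9 ends at 7, Bm7 ends at 10, Asus4 ends at 13, D6 ends at 16, Dm7 ends at 19, Gmaj7 ends at 25, E6 ends at 28, Abdim ends at 35.
Beat 30 falls within Abdim.

Abdim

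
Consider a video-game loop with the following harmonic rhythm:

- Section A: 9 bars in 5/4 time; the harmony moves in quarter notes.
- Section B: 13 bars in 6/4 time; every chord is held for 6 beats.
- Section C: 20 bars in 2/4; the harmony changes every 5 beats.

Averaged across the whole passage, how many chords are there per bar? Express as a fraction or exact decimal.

A: 9 bars of 5 beats is 45 beats; at 1 beat each that's 45 chords.
B: 13 bars of 6 beats is 78 beats; at 6 beats each that's 13 chords.
C: 20 bars of 2 beats is 40 beats; at 5 beats each that's 8 chords.
Overall: 66 chords over 42 bars → 66/42 = 11/7 chords per bar.

11/7 chords per bar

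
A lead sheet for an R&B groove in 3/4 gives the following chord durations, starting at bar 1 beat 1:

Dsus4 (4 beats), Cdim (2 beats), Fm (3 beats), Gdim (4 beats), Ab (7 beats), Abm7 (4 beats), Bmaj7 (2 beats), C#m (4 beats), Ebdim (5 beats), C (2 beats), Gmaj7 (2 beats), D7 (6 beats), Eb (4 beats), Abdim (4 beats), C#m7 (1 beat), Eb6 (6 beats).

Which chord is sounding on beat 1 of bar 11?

Beat 1 of bar 11 is beat (11−1)×3 + 1 = 31 overall.
Running totals: Dsus4 ends at 4, Cdim ends at 6, Fm ends at 9, Gdim ends at 13, Ab ends at 20, Abm7 ends at 24, Bmaj7 ends at 26, C#m ends at 30, Ebdim ends at 35.
Beat 31 falls within Ebdim.

Ebdim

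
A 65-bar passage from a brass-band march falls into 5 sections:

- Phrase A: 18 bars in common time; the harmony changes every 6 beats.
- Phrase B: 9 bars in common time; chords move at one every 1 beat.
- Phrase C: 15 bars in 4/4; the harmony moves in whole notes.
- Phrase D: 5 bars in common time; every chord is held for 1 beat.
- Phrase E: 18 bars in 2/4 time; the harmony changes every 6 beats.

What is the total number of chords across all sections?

A: 18·4 = 72 beats, 72/6 = 12 chords.
B: 9·4 = 36 beats, 36/1 = 36 chords.
C: 15·4 = 60 beats, 60/4 = 15 chords.
D: 5·4 = 20 beats, 20/1 = 20 chords.
E: 18·2 = 36 beats, 36/6 = 6 chords.
Total: 12 + 36 + 15 + 20 + 6 = 89.

89 chords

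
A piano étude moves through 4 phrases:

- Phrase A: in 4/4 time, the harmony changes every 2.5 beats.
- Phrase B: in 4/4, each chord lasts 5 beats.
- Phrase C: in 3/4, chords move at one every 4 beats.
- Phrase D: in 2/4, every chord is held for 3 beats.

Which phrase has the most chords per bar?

Phrase A

A: 4 beats/bar ÷ 2.5 beats/chord = 1.6 chords/bar.
B: 4 beats/bar ÷ 5 beats/chord = 0.8 chords/bar.
C: 3 beats/bar ÷ 4 beats/chord = 0.75 chords/bar.
D: 2 beats/bar ÷ 3 beats/chord = 2/3 chords/bar.
Fastest is A at 1.6 chords/bar.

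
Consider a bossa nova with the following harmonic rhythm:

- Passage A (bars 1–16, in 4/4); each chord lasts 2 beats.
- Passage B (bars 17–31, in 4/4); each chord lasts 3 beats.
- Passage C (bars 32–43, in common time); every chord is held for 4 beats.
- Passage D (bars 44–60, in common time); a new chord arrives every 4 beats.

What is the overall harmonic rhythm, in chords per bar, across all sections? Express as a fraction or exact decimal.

A: 16 bars of 4 beats is 64 beats; at 2 beats each that's 32 chords.
B: 15 bars of 4 beats is 60 beats; at 3 beats each that's 20 chords.
C: 12 bars of 4 beats is 48 beats; at 4 beats each that's 12 chords.
D: 17 bars of 4 beats is 68 beats; at 4 beats each that's 17 chords.
Overall: 81 chords over 60 bars → 81/60 = 1.35 chords per bar.

1.35 chords per bar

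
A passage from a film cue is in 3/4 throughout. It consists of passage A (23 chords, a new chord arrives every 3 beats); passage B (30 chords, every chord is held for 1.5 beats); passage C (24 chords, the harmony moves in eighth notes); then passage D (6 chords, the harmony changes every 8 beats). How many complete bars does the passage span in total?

58 bars

A: 23 × 3 = 69 beats = 23 bars.
B: 30 × 1.5 = 45 beats = 15 bars.
C: 24 × 0.5 = 12 beats = 4 bars.
D: 6 × 8 = 48 beats = 16 bars.
Total: 23 + 15 + 4 + 16 = 58 bars.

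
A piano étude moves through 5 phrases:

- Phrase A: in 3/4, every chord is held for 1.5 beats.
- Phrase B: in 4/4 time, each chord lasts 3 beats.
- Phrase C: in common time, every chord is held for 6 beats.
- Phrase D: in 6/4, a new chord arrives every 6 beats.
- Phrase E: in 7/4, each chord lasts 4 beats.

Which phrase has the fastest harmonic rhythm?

A: 3/1.5 = 2 chords/bar.
B: 4/3 = 4/3 chords/bar.
C: 4/6 = 2/3 chords/bar.
D: 6/6 = 1 chord/bar.
E: 7/4 = 1.75 chords/bar.
Fastest is A at 2 chords/bar.

Phrase A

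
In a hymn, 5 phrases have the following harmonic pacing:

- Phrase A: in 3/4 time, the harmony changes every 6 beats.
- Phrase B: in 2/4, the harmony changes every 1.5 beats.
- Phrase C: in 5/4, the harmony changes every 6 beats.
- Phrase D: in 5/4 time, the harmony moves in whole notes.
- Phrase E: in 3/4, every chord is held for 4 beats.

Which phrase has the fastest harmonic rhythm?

A: 3/6 = 0.5 chords/bar.
B: 2/1.5 = 4/3 chords/bar.
C: 5/6 = 5/6 chords/bar.
D: 5/4 = 1.25 chords/bar.
E: 3/4 = 0.75 chords/bar.
Fastest is B at 4/3 chords/bar.

Phrase B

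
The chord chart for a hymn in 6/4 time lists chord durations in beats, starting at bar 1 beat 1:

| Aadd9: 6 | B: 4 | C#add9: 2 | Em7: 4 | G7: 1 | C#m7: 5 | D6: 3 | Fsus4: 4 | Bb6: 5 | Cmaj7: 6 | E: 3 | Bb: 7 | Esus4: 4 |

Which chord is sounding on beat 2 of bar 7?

Beat 2 of bar 7 is beat (7−1)×6 + 2 = 38 overall.
Running totals: Aadd9 ends at 6, B ends at 10, C#add9 ends at 12, Em7 ends at 16, G7 ends at 17, C#m7 ends at 22, D6 ends at 25, Fsus4 ends at 29, Bb6 ends at 34, Cmaj7 ends at 40.
Beat 38 falls within Cmaj7.

Cmaj7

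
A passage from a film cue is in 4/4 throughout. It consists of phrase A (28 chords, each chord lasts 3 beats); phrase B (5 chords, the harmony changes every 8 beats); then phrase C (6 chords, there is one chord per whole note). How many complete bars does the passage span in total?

37 bars

A: 28 × 3 = 84 beats = 21 bars.
B: 5 × 8 = 40 beats = 10 bars.
C: 6 × 4 = 24 beats = 6 bars.
Total: 21 + 10 + 6 = 37 bars.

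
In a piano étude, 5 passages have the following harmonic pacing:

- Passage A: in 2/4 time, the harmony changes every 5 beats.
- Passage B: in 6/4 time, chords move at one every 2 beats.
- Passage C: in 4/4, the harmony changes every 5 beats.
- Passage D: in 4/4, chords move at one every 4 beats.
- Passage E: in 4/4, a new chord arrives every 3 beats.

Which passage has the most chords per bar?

Passage B

A: each chord is 5 beats in 2/4, so 0.4 per bar.
B: each chord is 2 beats in 6/4, so 3 per bar.
C: each chord is 5 beats in 4/4, so 0.8 per bar.
D: each chord is 4 beats in 4/4, so 1 per bar.
E: each chord is 3 beats in 4/4, so 4/3 per bar.
Fastest is B at 3 chords/bar.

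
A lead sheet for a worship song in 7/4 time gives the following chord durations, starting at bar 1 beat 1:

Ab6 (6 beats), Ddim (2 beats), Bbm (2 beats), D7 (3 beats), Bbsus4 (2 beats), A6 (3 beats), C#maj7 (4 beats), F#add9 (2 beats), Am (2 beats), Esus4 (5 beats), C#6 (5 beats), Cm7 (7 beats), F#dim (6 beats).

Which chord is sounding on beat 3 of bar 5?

Beat 3 of bar 5 is beat (5−1)×7 + 3 = 31 overall.
Running totals: Ab6 ends at 6, Ddim ends at 8, Bbm ends at 10, D7 ends at 13, Bbsus4 ends at 15, A6 ends at 18, C#maj7 ends at 22, F#add9 ends at 24, Am ends at 26, Esus4 ends at 31.
Beat 31 falls within Esus4.

Esus4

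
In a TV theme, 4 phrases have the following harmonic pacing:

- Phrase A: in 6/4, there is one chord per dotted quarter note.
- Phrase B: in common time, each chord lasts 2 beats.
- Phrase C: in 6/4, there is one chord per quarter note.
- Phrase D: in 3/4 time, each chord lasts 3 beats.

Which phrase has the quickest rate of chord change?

Phrase C

A: each chord is 1.5 beats in 6/4, so 4 per bar.
B: each chord is 2 beats in 4/4, so 2 per bar.
C: each chord is 1 beat in 6/4, so 6 per bar.
D: each chord is 3 beats in 3/4, so 1 per bar.
Fastest is C at 6 chords/bar.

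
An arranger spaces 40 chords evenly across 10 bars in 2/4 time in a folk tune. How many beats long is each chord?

10 bars × 2 beats/bar = 20 beats total.
20 beats ÷ 40 chords = 0.5 beats per chord.
(That is an eighth note.)

0.5 beats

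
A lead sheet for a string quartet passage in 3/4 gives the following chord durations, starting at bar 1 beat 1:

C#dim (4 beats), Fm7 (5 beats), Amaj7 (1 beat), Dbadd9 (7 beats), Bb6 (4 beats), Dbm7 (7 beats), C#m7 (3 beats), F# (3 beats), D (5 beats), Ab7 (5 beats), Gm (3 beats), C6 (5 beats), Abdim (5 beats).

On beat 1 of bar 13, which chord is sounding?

D

Beat 1 of bar 13 is beat (13−1)×3 + 1 = 37 overall.
Running totals: C#dim ends at 4, Fm7 ends at 9, Amaj7 ends at 10, Dbadd9 ends at 17, Bb6 ends at 21, Dbm7 ends at 28, C#m7 ends at 31, F# ends at 34, D ends at 39.
Beat 37 falls within D.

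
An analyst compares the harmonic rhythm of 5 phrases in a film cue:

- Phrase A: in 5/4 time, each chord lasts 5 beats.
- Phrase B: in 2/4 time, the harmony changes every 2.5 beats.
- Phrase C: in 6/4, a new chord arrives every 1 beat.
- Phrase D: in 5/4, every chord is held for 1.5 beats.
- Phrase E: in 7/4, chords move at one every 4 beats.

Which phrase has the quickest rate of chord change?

A: 5 beats/bar ÷ 5 beats/chord = 1 chord/bar.
B: 2 beats/bar ÷ 2.5 beats/chord = 0.8 chords/bar.
C: 6 beats/bar ÷ 1 beat/chord = 6 chords/bar.
D: 5 beats/bar ÷ 1.5 beats/chord = 10/3 chords/bar.
E: 7 beats/bar ÷ 4 beats/chord = 1.75 chords/bar.
Fastest is C at 6 chords/bar.

Phrase C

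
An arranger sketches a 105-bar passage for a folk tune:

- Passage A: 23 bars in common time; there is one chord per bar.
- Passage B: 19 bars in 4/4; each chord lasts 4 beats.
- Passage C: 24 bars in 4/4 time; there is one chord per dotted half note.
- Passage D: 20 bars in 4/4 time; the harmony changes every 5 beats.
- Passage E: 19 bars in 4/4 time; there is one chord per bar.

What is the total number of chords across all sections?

A has 92 beats and chords last 4 each, so 23 chords.
B has 76 beats and chords last 4 each, so 19 chords.
C has 96 beats and chords last 3 each, so 32 chords.
D has 80 beats and chords last 5 each, so 16 chords.
E has 76 beats and chords last 4 each, so 19 chords.
Total: 23 + 19 + 32 + 16 + 19 = 109.

109 chords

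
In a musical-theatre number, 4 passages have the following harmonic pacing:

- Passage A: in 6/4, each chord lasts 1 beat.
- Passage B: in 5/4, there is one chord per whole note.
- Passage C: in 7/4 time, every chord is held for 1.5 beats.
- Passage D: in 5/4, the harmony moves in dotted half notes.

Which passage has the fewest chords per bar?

Passage B

A: 6/1 = 6 chords/bar.
B: 5/4 = 1.25 chords/bar.
C: 7/1.5 = 14/3 chords/bar.
D: 5/3 = 5/3 chords/bar.
Slowest is B at 1.25 chords/bar.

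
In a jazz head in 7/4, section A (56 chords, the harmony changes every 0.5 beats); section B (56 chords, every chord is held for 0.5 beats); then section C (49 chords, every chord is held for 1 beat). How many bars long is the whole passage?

A: 56 × 0.5 = 28 beats = 4 bars.
B: 56 × 0.5 = 28 beats = 4 bars.
C: 49 × 1 = 49 beats = 7 bars.
Total: 4 + 4 + 7 = 15 bars.

15 bars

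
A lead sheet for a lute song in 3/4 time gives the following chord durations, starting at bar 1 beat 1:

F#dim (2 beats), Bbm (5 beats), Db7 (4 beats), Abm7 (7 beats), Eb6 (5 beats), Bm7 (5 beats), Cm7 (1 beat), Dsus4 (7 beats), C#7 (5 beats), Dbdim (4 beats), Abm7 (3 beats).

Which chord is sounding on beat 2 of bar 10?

Cm7

Beat 2 of bar 10 is beat (10−1)×3 + 2 = 29 overall.
Running totals: F#dim ends at 2, Bbm ends at 7, Db7 ends at 11, Abm7 ends at 18, Eb6 ends at 23, Bm7 ends at 28, Cm7 ends at 29.
Beat 29 falls within Cm7.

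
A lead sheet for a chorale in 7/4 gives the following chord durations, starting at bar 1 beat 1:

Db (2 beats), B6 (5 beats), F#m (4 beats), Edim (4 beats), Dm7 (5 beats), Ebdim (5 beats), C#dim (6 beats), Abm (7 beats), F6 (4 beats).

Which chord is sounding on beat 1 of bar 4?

Ebdim

Beat 1 of bar 4 is beat (4−1)×7 + 1 = 22 overall.
Running totals: Db ends at 2, B6 ends at 7, F#m ends at 11, Edim ends at 15, Dm7 ends at 20, Ebdim ends at 25.
Beat 22 falls within Ebdim.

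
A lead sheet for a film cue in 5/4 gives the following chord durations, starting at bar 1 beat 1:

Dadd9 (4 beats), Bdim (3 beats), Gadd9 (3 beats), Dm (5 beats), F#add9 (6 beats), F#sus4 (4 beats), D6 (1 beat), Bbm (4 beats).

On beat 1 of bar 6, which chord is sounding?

Beat 1 of bar 6 is beat (6−1)×5 + 1 = 26 overall.
Running totals: Dadd9 ends at 4, Bdim ends at 7, Gadd9 ends at 10, Dm ends at 15, F#add9 ends at 21, F#sus4 ends at 25, D6 ends at 26.
Beat 26 falls within D6.

D6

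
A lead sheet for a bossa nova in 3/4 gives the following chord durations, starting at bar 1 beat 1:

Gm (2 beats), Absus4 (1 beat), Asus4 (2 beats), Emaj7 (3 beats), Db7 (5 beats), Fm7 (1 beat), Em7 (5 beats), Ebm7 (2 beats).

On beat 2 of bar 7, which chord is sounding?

Ebm7

Beat 2 of bar 7 is beat (7−1)×3 + 2 = 20 overall.
Running totals: Gm ends at 2, Absus4 ends at 3, Asus4 ends at 5, Emaj7 ends at 8, Db7 ends at 13, Fm7 ends at 14, Em7 ends at 19, Ebm7 ends at 21.
Beat 20 falls within Ebm7.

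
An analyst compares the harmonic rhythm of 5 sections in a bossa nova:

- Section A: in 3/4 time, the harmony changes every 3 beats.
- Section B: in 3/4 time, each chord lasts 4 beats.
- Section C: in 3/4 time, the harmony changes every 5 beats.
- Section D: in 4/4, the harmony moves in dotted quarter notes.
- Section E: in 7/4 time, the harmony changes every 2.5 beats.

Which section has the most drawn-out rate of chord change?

Section C

A: 3 beats/bar ÷ 3 beats/chord = 1 chord/bar.
B: 3 beats/bar ÷ 4 beats/chord = 0.75 chords/bar.
C: 3 beats/bar ÷ 5 beats/chord = 0.6 chords/bar.
D: 4 beats/bar ÷ 1.5 beats/chord = 8/3 chords/bar.
E: 7 beats/bar ÷ 2.5 beats/chord = 2.8 chords/bar.
Slowest is C at 0.6 chords/bar.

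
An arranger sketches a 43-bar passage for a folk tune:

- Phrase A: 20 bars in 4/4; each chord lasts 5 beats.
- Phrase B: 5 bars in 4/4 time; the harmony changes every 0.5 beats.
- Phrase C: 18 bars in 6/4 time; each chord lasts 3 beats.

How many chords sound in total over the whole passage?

A: 20·4 = 80 beats, 80/5 = 16 chords.
B: 5·4 = 20 beats, 20/0.5 = 40 chords.
C: 18·6 = 108 beats, 108/3 = 36 chords.
Total: 16 + 40 + 36 = 92.

92 chords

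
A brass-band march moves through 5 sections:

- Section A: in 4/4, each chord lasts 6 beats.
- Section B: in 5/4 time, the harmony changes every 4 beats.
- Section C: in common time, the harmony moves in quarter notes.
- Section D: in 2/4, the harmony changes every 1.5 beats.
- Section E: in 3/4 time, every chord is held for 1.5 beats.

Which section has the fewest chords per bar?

Section A

A: 4 beats/bar ÷ 6 beats/chord = 2/3 chords/bar.
B: 5 beats/bar ÷ 4 beats/chord = 1.25 chords/bar.
C: 4 beats/bar ÷ 1 beat/chord = 4 chords/bar.
D: 2 beats/bar ÷ 1.5 beats/chord = 4/3 chords/bar.
E: 3 beats/bar ÷ 1.5 beats/chord = 2 chords/bar.
Slowest is A at 2/3 chords/bar.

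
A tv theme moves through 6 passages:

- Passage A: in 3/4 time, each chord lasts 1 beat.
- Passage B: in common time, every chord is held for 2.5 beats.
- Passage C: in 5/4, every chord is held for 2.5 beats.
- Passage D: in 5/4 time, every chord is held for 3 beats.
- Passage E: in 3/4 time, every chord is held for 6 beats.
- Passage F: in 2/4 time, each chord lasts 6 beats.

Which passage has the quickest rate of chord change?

A: each chord is 1 beat in 3/4, so 3 per bar.
B: each chord is 2.5 beats in 4/4, so 1.6 per bar.
C: each chord is 2.5 beats in 5/4, so 2 per bar.
D: each chord is 3 beats in 5/4, so 5/3 per bar.
E: each chord is 6 beats in 3/4, so 0.5 per bar.
F: each chord is 6 beats in 2/4, so 1/3 per bar.
Fastest is A at 3 chords/bar.

Passage A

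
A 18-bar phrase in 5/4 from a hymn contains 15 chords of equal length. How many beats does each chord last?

6 beats

18 bars × 5 beats/bar = 90 beats total.
90 beats ÷ 15 chords = 6 beats per chord.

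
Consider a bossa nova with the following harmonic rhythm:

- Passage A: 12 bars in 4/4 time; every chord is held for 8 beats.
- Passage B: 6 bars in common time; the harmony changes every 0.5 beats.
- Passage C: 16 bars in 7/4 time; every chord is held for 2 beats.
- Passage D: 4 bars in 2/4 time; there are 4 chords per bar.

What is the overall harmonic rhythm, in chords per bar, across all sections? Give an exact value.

A: 12 bars of 4 beats is 48 beats; at 8 beats each that's 6 chords.
B: 6 bars of 4 beats is 24 beats; at 0.5 beats each that's 48 chords.
C: 16 bars of 7 beats is 112 beats; at 2 beats each that's 56 chords.
D: 4 bars of 2 beats is 8 beats; at 0.5 beats each that's 16 chords.
Overall: 126 chords over 38 bars → 126/38 = 63/19 chords per bar.

63/19 chords per bar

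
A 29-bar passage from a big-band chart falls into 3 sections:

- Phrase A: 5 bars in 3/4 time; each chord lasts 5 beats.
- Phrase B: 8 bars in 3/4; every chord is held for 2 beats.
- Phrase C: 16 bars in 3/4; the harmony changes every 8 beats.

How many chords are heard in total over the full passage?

21 chords

A: 5·3 = 15 beats, 15/5 = 3 chords.
B: 8·3 = 24 beats, 24/2 = 12 chords.
C: 16·3 = 48 beats, 48/8 = 6 chords.
Total: 3 + 12 + 6 = 21.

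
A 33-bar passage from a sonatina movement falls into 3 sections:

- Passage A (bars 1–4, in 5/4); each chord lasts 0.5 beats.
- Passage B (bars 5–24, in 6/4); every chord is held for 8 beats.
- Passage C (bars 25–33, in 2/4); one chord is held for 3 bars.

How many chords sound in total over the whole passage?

58 chords

A: 4 bars × 5 beats = 20 beats; 0.5 beats/chord → 40 chords.
B: 20 bars × 6 beats = 120 beats; 8 beats/chord → 15 chords.
C: 9 bars × 2 beats = 18 beats; 6 beats/chord → 3 chords.
Total: 40 + 15 + 3 = 58.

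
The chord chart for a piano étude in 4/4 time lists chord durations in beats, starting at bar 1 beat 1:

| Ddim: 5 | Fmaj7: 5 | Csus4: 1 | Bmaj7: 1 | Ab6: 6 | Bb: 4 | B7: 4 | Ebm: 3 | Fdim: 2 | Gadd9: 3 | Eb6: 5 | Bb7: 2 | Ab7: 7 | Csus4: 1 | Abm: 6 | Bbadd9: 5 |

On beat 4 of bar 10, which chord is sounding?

Beat 4 of bar 10 is beat (10−1)×4 + 4 = 40 overall.
Running totals: Ddim ends at 5, Fmaj7 ends at 10, Csus4 ends at 11, Bmaj7 ends at 12, Ab6 ends at 18, Bb ends at 22, B7 ends at 26, Ebm ends at 29, Fdim ends at 31, Gadd9 ends at 34, Eb6 ends at 39, Bb7 ends at 41.
Beat 40 falls within Bb7.

Bb7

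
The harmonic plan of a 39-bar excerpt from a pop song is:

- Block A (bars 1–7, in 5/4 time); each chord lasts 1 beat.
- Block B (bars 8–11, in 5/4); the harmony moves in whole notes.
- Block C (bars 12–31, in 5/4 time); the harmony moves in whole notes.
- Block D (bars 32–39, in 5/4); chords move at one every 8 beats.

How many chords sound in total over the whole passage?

A: 7·5 = 35 beats, 35/1 = 35 chords.
B: 4·5 = 20 beats, 20/4 = 5 chords.
C: 20·5 = 100 beats, 100/4 = 25 chords.
D: 8·5 = 40 beats, 40/8 = 5 chords.
Total: 35 + 5 + 25 + 5 = 70.

70 chords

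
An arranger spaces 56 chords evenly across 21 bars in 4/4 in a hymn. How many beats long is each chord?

21 bars × 4 beats/bar = 84 beats total.
84 beats ÷ 56 chords = 1.5 beats per chord.
(That is a dotted quarter note.)

1.5 beats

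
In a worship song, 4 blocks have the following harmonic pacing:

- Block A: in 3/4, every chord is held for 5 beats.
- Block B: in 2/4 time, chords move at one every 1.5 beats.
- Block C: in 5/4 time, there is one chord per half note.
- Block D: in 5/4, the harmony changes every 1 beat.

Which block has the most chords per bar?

Block D

A: 3/5 = 0.6 chords/bar.
B: 2/1.5 = 4/3 chords/bar.
C: 5/2 = 2.5 chords/bar.
D: 5/1 = 5 chords/bar.
Fastest is D at 5 chords/bar.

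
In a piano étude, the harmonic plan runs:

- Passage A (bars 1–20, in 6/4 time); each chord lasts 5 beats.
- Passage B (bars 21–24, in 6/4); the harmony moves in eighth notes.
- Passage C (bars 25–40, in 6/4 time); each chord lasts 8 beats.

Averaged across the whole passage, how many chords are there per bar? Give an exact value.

2.1 chords per bar

A: 20 × 6 = 120 beats ÷ 5 = 24 chords.
B: 4 × 6 = 24 beats ÷ 0.5 = 48 chords.
C: 16 × 6 = 96 beats ÷ 8 = 12 chords.
Overall: 84 chords over 40 bars → 84/40 = 2.1 chords per bar.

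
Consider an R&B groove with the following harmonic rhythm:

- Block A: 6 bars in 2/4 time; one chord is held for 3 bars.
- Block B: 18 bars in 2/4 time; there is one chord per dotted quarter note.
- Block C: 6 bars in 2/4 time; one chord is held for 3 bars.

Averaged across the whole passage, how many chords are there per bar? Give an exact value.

14/15 chords per bar

A: 6 × 2 = 12 beats ÷ 6 = 2 chords.
B: 18 × 2 = 36 beats ÷ 1.5 = 24 chords.
C: 6 × 2 = 12 beats ÷ 6 = 2 chords.
Overall: 28 chords over 30 bars → 28/30 = 14/15 chords per bar.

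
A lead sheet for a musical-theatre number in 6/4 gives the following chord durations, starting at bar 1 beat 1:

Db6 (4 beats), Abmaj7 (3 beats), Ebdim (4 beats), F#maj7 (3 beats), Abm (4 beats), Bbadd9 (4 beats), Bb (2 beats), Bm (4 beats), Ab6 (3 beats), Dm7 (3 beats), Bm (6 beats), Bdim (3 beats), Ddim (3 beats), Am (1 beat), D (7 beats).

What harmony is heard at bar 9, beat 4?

D

Beat 4 of bar 9 is beat (9−1)×6 + 4 = 52 overall.
Running totals: Db6 ends at 4, Abmaj7 ends at 7, Ebdim ends at 11, F#maj7 ends at 14, Abm ends at 18, Bbadd9 ends at 22, Bb ends at 24, Bm ends at 28, Ab6 ends at 31, Dm7 ends at 34, Bm ends at 40, Bdim ends at 43, Ddim ends at 46, Am ends at 47, D ends at 54.
Beat 52 falls within D.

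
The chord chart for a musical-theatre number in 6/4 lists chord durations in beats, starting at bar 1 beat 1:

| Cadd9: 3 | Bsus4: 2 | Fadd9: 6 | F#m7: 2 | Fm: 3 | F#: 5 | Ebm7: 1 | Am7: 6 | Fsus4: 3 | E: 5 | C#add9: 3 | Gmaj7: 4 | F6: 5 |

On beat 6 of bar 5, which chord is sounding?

Fsus4

Beat 6 of bar 5 is beat (5−1)×6 + 6 = 30 overall.
Running totals: Cadd9 ends at 3, Bsus4 ends at 5, Fadd9 ends at 11, F#m7 ends at 13, Fm ends at 16, F# ends at 21, Ebm7 ends at 22, Am7 ends at 28, Fsus4 ends at 31.
Beat 30 falls within Fsus4.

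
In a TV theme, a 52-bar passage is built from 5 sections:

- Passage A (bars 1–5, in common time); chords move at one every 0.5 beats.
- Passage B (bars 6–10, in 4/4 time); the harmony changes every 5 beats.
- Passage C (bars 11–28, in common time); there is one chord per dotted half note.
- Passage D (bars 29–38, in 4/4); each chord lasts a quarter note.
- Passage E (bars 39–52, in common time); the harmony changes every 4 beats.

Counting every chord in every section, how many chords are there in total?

A: 5·4 = 20 beats, 20/0.5 = 40 chords.
B: 5·4 = 20 beats, 20/5 = 4 chords.
C: 18·4 = 72 beats, 72/3 = 24 chords.
D: 10·4 = 40 beats, 40/1 = 40 chords.
E: 14·4 = 56 beats, 56/4 = 14 chords.
Total: 40 + 4 + 24 + 40 + 14 = 122.

122 chords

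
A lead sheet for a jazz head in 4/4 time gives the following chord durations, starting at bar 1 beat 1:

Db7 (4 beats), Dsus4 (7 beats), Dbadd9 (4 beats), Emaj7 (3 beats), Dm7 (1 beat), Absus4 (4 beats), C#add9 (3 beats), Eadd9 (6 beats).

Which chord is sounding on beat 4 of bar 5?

Absus4

Beat 4 of bar 5 is beat (5−1)×4 + 4 = 20 overall.
Running totals: Db7 ends at 4, Dsus4 ends at 11, Dbadd9 ends at 15, Emaj7 ends at 18, Dm7 ends at 19, Absus4 ends at 23.
Beat 20 falls within Absus4.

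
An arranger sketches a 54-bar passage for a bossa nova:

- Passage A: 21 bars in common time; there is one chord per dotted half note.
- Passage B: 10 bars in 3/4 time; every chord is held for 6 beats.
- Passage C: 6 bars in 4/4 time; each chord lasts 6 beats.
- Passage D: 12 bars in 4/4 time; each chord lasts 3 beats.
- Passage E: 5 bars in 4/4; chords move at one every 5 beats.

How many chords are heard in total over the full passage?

A: 21·4 = 84 beats, 84/3 = 28 chords.
B: 10·3 = 30 beats, 30/6 = 5 chords.
C: 6·4 = 24 beats, 24/6 = 4 chords.
D: 12·4 = 48 beats, 48/3 = 16 chords.
E: 5·4 = 20 beats, 20/5 = 4 chords.
Total: 28 + 5 + 4 + 16 + 4 = 57.

57 chords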